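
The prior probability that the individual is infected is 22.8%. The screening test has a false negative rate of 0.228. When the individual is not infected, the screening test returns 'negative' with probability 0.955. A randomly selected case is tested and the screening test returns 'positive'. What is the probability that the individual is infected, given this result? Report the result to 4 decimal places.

P(H | E) ≈ 0.8352

Write H for 'the individual is infected'. Prior odds H:¬H = 0.228/0.772 = 0.29534. For the 'positive' outcome, the likelihood ratio is 0.772/0.045 = 17.156.
Posterior odds = 0.29534 × 17.156 = 5.0667, so P(H|E) = 5.0667/(1+5.0667) = 0.8352.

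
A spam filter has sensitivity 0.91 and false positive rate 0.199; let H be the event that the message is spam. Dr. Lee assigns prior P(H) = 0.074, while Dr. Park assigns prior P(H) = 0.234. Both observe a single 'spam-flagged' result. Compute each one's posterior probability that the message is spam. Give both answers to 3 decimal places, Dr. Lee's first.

P('+'|H) = 0.91, P('+'|¬H) = 0.199.
Dr. Lee: numerator 0.91·0.074 = 0.067340; evidence = 0.067340+0.199·0.926 = 0.25161; posterior = 0.268.
Dr. Park: numerator 0.91·0.234 = 0.21294; evidence = 0.21294+0.199·0.766 = 0.36537; posterior = 0.583.

Dr. Lee: 0.268; Dr. Park: 0.583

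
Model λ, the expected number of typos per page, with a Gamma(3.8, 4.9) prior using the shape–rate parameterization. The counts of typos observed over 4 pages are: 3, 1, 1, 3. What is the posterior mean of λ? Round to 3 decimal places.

The Poisson likelihood adds the total count to the shape and the number of exposure periods to the rate. Here ∑xᵢ = 8 and n = 4, so shape 3.8→11.8 and rate 4.9→8.9.
Posterior mean = shape/rate = 11.8/8.9 = 1.326.

Posterior mean ≈ 1.326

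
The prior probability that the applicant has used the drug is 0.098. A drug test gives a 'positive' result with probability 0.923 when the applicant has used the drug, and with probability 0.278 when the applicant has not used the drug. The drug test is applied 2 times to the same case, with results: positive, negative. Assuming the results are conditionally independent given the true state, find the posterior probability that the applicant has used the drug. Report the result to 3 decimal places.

Posterior P(H) ≈ 0.037

Let H be the event that the applicant has used the drug; start with P(H) = 0.098. P('positive'|H) = 0.923, P('positive'|¬H) = 0.278.
Update on result 1 ('positive'): P(H) ← 0.923·0.0980 / (0.923·0.0980 + 0.278·0.9020) = 0.090454/0.34121 = 0.2651.
Update on result 2 ('negative'): P(H) ← 0.077·0.2651 / (0.077·0.2651 + 0.722·0.7349) = 0.020413/0.55101 = 0.0370.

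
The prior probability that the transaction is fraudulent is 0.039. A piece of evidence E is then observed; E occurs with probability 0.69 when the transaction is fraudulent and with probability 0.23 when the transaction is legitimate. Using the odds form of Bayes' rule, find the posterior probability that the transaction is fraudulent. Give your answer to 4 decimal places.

Prior odds = 0.039/(1−0.039) = 0.040583. In log-odds, ln(0.040583) = -3.2044.
Add log likelihood ratio: ln(3.0000) = 1.0986.
Posterior log-odds = -2.1058, so posterior odds = exp(-2.1058) = 0.12175. Converting, P(H|E) = 0.12175/1.1217 = 0.1085.

Posterior probability ≈ 0.1085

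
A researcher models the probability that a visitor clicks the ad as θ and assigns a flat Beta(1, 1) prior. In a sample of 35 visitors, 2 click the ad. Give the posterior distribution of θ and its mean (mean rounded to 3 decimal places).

The binomial likelihood is conjugate to the Beta prior: with 2 successes and 33 failures, the posterior is Beta(1+2, 1+33) = Beta(3, 34).
E[θ | data] = 3/(3+34) = 0.081.

Posterior: Beta(3, 34); mean ≈ 0.081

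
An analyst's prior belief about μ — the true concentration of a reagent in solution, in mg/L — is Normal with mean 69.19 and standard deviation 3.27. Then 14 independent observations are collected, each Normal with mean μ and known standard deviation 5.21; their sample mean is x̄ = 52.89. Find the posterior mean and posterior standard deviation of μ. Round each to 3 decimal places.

Posterior mean ≈ 55.392; posterior SD ≈ 1.281

With known σ, the Normal prior is conjugate. Weight on the data is w = (n/σ²)/(n/σ² + 1/τ₀²) = 0.515766/(0.515766+0.0935200) = 0.84651.
Posterior mean = w·x̄ + (1−w)·μ₀ = 0.84651·52.89 + 0.15349·69.19 = 55.392. Posterior variance = 1/(0.515766+0.0935200) = 1.64127, so SD = 1.281.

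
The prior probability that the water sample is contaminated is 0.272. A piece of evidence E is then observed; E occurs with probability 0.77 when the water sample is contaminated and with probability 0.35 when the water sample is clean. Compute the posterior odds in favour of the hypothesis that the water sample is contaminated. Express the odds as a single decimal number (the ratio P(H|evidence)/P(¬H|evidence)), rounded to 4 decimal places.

Prior odds = 0.272/(1−0.272) = 0.37363.
Likelihood ratio for E = 0.77/0.35 = 2.2000.
Posterior odds = prior odds × LR = 0.82198.

Posterior odds ≈ 0.8220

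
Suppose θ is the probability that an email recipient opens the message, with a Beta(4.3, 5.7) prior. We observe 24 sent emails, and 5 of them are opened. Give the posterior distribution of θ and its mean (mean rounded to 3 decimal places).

The binomial likelihood is conjugate to the Beta prior: with 5 successes and 19 failures, the posterior is Beta(4.3+5, 5.7+19) = Beta(9.3, 24.7).
Posterior mean = α/(α+β) = 9.3/34 = 0.274.

Posterior: Beta(9.3, 24.7); mean ≈ 0.274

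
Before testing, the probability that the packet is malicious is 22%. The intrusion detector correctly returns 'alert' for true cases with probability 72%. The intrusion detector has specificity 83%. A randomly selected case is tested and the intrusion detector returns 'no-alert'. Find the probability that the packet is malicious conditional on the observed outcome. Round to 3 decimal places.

Let H be the event that the packet is malicious. P(H) = 0.22, so P(¬H) = 0.78. With E the 'no-alert' result, P(E|H) = 0.28 and P(E|¬H) = 0.83.
P(E) = 0.28·0.22 + 0.83·0.78 = 0.061600 + 0.64740 = 0.70900.
By Bayes' theorem, P(H|E) = 0.061600 / 0.70900 = 0.087.

P(H | E) ≈ 0.087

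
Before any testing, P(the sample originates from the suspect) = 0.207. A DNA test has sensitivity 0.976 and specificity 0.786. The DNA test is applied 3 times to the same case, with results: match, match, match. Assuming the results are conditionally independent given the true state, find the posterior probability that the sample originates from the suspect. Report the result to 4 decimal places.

Posterior P(H) ≈ 0.9612

With H the event that the sample originates from the suspect, the joint likelihood of the observed sequence is P(data|H) = 0.976·0.976·0.976 = 0.92971 and P(data|¬H) = 0.214·0.214·0.214 = 0.0098003.
Bayes: P(H|data) = 0.207·0.92971 / (0.207·0.92971 + 0.793·0.0098003) = 0.19245/0.20022 = 0.9612.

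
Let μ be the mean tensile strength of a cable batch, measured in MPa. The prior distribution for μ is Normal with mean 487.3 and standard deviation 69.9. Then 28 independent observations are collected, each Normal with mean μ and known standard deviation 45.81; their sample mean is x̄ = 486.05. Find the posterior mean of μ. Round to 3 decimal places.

Posterior mean ≈ 486.069

Prior precision 1/τ₀² = 1/69.9² = 0.00020467; data precision n/σ² = 28/45.81² = 0.0133425.
Posterior precision = 0.00020467 + 0.0133425 = 0.0135472.
Posterior mean = (0.00020467·487.3 + 0.0133425·486.05) / 0.0135472 = 486.069.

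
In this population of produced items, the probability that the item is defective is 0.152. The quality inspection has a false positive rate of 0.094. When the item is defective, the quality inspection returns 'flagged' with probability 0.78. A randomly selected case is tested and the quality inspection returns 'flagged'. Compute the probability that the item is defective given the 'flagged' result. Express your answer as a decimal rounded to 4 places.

P(H | E) ≈ 0.5980

Write H for 'the item is defective'. Prior odds H:¬H = 0.152/0.848 = 0.17925. For the 'flagged' outcome, the likelihood ratio is 0.78/0.094 = 8.2979.
Posterior odds = 0.17925 × 8.2979 = 1.4874, so P(H|E) = 1.4874/(1+1.4874) = 0.5980.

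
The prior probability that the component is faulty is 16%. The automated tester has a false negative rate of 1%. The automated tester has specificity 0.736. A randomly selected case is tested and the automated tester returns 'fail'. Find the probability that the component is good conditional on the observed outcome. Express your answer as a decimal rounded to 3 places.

Let H be the event that the component is faulty. P(H) = 0.16, so P(¬H) = 0.84. With E the 'fail' result, P(E|H) = 0.99 and P(E|¬H) = 0.264.
P(E) = 0.99·0.16 + 0.264·0.84 = 0.15840 + 0.22176 = 0.38016.
By Bayes' theorem, P(H|E) = 0.15840 / 0.38016 = 0.417. Hence P(¬H|E) = 1 − 0.417 = 0.583.

P(¬H | E) ≈ 0.583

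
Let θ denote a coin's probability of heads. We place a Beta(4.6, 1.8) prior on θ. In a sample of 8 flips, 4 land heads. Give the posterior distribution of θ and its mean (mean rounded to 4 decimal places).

The binomial likelihood is conjugate to the Beta prior: with 4 successes and 4 failures, the posterior is Beta(4.6+4, 1.8+4) = Beta(8.6, 5.8).
E[θ | data] = 8.6/(8.6+5.8) = 0.5972.

Posterior: Beta(8.6, 5.8); mean ≈ 0.5972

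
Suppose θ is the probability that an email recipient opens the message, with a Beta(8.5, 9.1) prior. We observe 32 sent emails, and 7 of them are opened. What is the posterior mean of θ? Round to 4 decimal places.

Posterior mean ≈ 0.3125

Observing 7 successes and 25 failures updates Beta(8.5, 9.1) by adding the success and failure counts to the two shape parameters: α = 8.5+7 = 15.5, β = 9.1+25 = 34.1.
Posterior mean = α/(α+β) = 15.5/49.6 = 0.3125.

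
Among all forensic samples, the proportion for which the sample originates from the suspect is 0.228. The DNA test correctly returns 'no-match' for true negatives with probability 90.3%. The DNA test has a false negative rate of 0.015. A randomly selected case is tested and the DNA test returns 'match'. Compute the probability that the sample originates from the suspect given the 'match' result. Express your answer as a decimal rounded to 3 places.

Let H be the event that the sample originates from the suspect. P(H) = 0.228, so P(¬H) = 0.772. With E the 'match' result, P(E|H) = 0.985 and P(E|¬H) = 0.097.
P(E) = 0.985·0.228 + 0.097·0.772 = 0.22458 + 0.074884 = 0.29946.
By Bayes' theorem, P(H|E) = 0.22458 / 0.29946 = 0.750.

P(H | E) ≈ 0.750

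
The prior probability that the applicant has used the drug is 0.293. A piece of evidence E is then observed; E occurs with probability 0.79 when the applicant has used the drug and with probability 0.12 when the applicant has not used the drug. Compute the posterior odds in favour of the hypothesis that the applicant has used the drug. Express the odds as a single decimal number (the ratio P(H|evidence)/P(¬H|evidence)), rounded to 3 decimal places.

Prior odds = 0.293/(1−0.293) = 0.41443. In log-odds, ln(0.41443) = -0.88086.
Add log likelihood ratio: ln(6.5833) = 1.8845.
Posterior log-odds = 1.0037, so posterior odds = exp(1.0037) = 2.7283.

Posterior odds ≈ 2.728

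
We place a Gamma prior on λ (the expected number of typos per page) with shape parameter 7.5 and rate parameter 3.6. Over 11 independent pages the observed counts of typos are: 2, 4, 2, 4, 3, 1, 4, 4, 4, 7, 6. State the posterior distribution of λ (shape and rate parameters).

Total count ∑xᵢ = 41 over n = 11 pages.
Gamma is conjugate to the Poisson likelihood: posterior is Gamma(shape = 7.5+41 = 48.5, rate = 3.6+11 = 14.6).

Posterior: Gamma(shape=48.5, rate=14.6)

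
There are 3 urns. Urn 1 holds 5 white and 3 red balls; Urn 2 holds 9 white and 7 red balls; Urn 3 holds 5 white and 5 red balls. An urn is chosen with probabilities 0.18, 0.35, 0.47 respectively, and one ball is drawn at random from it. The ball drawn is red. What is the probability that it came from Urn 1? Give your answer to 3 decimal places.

Posterior probability ≈ 0.148

P(red|Urn 1) = 0.375; P(red|Urn 2) = 0.4375; P(red|Urn 3) = 0.5.
Prior × likelihood for each source: 0.18·0.375=0.06750, 0.35·0.4375=0.1531, 0.47·0.5=0.2350. Summing gives P(red) = 0.45562.
P(Urn 1 | red) = 0.06750 / 0.45562 = 0.148.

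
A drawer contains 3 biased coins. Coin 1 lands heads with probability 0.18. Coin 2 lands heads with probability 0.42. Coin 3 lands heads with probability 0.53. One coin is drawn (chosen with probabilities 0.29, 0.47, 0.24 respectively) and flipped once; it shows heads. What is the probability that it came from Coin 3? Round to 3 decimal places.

P(heads|C1) = 0.18; P(heads|C2) = 0.42; P(heads|C3) = 0.53.
Prior × likelihood for each source: 0.29·0.18=0.05220, 0.47·0.42=0.1974, 0.24·0.53=0.1272. Summing gives P(heads) = 0.37680.
P(Coin 3 | heads) = 0.1272 / 0.37680 = 0.338.

Posterior probability ≈ 0.338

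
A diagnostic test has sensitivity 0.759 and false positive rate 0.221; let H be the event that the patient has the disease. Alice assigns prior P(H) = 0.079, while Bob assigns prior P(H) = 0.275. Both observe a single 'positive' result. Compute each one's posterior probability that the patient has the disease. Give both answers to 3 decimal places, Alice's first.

The likelihood ratio for a 'positive' result is 0.759/0.221 = 3.4344.
Alice: prior odds 0.079/0.921 = 0.085776; posterior odds 0.29459; posterior probability 0.228.
Bob: prior odds 0.275/0.725 = 0.37931; posterior odds 1.3027; posterior probability 0.566.

Alice: 0.228; Bob: 0.566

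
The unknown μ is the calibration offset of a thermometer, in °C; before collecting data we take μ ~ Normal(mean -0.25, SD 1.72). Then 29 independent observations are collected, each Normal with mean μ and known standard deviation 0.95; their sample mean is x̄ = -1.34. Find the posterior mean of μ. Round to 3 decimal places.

Prior precision 1/τ₀² = 1/1.72² = 0.338021; data precision n/σ² = 29/0.95² = 32.1330.
Posterior precision = 0.338021 + 32.1330 = 32.4710.
Posterior mean = (0.338021·-0.25 + 32.1330·-1.34) / 32.4710 = -1.329.

Posterior mean ≈ -1.329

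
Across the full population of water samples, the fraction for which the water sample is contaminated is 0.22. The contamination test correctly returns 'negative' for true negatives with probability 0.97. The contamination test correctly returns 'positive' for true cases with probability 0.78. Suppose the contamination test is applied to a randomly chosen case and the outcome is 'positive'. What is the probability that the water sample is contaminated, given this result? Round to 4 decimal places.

Let H be the event that the water sample is contaminated. P(H) = 0.22, so P(¬H) = 0.78. With E the 'positive' result, P(E|H) = 0.78 and P(E|¬H) = 0.03.
P(E) = 0.78·0.22 + 0.03·0.78 = 0.17160 + 0.023400 = 0.19500.
By Bayes' theorem, P(H|E) = 0.17160 / 0.19500 = 0.8800.

P(H | E) ≈ 0.8800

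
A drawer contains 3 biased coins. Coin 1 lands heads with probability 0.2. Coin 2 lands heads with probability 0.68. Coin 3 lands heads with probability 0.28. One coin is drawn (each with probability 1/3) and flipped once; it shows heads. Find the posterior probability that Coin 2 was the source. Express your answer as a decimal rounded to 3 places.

P(heads|C1) = 0.2; P(heads|C2) = 0.68; P(heads|C3) = 0.28.
Prior × likelihood for each source: 0.333333·0.2=0.06667, 0.333333·0.68=0.2267, 0.333333·0.28=0.09333. Summing gives P(heads) = 0.38667.
P(Coin 2 | heads) = 0.2267 / 0.38667 = 0.586.

Posterior probability ≈ 0.586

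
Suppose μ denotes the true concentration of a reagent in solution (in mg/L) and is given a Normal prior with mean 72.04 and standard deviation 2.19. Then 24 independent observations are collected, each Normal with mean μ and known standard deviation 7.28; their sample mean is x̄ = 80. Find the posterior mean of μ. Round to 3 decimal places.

Posterior mean ≈ 77.490

Prior precision 1/τ₀² = 1/2.19² = 0.208503; data precision n/σ² = 24/7.28² = 0.452844.
Posterior precision = 0.208503 + 0.452844 = 0.661347.
Posterior mean = (0.208503·72.04 + 0.452844·80) / 0.661347 = 77.490.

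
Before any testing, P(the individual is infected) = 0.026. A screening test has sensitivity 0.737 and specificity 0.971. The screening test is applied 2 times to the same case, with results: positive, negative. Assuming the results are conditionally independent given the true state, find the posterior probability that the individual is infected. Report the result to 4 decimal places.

Posterior P(H) ≈ 0.1552

Let H be the event that the individual is infected; start with P(H) = 0.026. P('positive'|H) = 0.737, P('positive'|¬H) = 0.029.
Update on result 1 ('positive'): P(H) ← 0.737·0.0260 / (0.737·0.0260 + 0.029·0.9740) = 0.019162/0.047408 = 0.4042.
Update on result 2 ('negative'): P(H) ← 0.263·0.4042 / (0.263·0.4042 + 0.971·0.5958) = 0.10630/0.68483 = 0.1552.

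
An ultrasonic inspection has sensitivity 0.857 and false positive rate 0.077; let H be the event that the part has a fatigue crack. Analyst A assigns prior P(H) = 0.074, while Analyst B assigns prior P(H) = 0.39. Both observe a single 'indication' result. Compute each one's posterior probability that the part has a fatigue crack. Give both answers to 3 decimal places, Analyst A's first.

Analyst A: 0.471; Analyst B: 0.877

P('+'|H) = 0.857, P('+'|¬H) = 0.077.
Analyst A: numerator 0.857·0.074 = 0.063418; evidence = 0.063418+0.077·0.926 = 0.13472; posterior = 0.471.
Analyst B: numerator 0.857·0.39 = 0.33423; evidence = 0.33423+0.077·0.61 = 0.38120; posterior = 0.877.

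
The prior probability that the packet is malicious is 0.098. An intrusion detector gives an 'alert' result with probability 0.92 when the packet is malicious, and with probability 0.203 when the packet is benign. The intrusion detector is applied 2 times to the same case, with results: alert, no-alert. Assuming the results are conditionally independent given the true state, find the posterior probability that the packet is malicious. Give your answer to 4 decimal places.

With H the event that the packet is malicious, the joint likelihood of the observed sequence is P(data|H) = 0.92·0.08 = 0.073600 and P(data|¬H) = 0.203·0.797 = 0.16179.
Bayes: P(H|data) = 0.098·0.073600 / (0.098·0.073600 + 0.902·0.16179) = 0.0072128/0.15315 = 0.0471.

Posterior P(H) ≈ 0.0471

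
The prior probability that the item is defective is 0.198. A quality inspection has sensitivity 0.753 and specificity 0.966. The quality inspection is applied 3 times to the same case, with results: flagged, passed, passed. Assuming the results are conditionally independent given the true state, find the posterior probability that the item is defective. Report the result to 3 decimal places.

Posterior P(H) ≈ 0.263

With H the event that the item is defective, the joint likelihood of the observed sequence is P(data|H) = 0.753·0.247·0.247 = 0.045940 and P(data|¬H) = 0.034·0.966·0.966 = 0.031727.
Bayes: P(H|data) = 0.198·0.045940 / (0.198·0.045940 + 0.802·0.031727) = 0.0090961/0.034541 = 0.2633.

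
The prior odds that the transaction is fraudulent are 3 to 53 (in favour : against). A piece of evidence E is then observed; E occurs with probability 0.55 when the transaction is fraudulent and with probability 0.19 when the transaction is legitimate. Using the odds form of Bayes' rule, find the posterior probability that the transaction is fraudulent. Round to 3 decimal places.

Posterior probability ≈ 0.141

Prior odds = 3/53 = 0.056604. In log-odds, ln(0.056604) = -2.8717.
Add log likelihood ratio: ln(2.8947) = 1.0629.
Posterior log-odds = -1.8088, so posterior odds = exp(-1.8088) = 0.16385. Converting, P(H|E) = 0.16385/1.1639 = 0.141.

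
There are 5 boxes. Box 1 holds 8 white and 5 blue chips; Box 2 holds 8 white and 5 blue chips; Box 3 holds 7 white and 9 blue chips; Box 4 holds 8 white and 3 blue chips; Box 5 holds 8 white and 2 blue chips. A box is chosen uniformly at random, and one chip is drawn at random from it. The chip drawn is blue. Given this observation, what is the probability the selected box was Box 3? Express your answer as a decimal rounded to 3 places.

P(blue|Box 1) = 0.3846; P(blue|Box 2) = 0.3846; P(blue|Box 3) = 0.5625; P(blue|Box 4) = 0.2727; P(blue|Box 5) = 0.2.
Prior × likelihood for each source: 0.2·0.3846=0.07692, 0.2·0.3846=0.07692, 0.2·0.5625=0.1125, 0.2·0.2727=0.05455, 0.2·0.2=0.04000. Summing gives P(blue) = 0.36089.
P(Box 3 | blue) = 0.1125 / 0.36089 = 0.312.

Posterior probability ≈ 0.312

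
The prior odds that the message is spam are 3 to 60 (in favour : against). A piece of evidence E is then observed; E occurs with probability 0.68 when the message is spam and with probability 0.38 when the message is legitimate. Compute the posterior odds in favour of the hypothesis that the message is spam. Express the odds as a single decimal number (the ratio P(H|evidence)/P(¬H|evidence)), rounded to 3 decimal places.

Posterior odds ≈ 0.089

Prior odds = 3/60 = 0.050000. In log-odds, ln(0.050000) = -2.9957.
Add log likelihood ratio: ln(1.7895) = 0.58192.
Posterior log-odds = -2.4138, so posterior odds = exp(-2.4138) = 0.089474.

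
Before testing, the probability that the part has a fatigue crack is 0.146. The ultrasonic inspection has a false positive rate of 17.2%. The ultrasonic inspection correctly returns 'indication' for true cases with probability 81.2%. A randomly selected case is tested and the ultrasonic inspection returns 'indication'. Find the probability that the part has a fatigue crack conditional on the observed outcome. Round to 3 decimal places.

P(H | E) ≈ 0.447

Let H be the event that the part has a fatigue crack. P(H) = 0.146, so P(¬H) = 0.854. With E the 'indication' result, P(E|H) = 0.812 and P(E|¬H) = 0.172.
P(E) = 0.812·0.146 + 0.172·0.854 = 0.11855 + 0.14689 = 0.26544.
By Bayes' theorem, P(H|E) = 0.11855 / 0.26544 = 0.447.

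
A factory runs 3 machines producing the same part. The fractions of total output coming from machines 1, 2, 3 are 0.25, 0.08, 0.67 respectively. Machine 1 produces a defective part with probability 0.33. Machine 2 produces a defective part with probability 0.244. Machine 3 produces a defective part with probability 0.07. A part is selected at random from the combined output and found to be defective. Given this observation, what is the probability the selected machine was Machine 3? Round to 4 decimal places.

Posterior probability ≈ 0.3149

P(defective|M1) = 0.33; P(defective|M2) = 0.244; P(defective|M3) = 0.07.
Prior × likelihood for each source: 0.25·0.33=0.08250, 0.08·0.244=0.01952, 0.67·0.07=0.04690. Summing gives P(defective) = 0.14892.
P(Machine 3 | defective) = 0.04690 / 0.14892 = 0.3149.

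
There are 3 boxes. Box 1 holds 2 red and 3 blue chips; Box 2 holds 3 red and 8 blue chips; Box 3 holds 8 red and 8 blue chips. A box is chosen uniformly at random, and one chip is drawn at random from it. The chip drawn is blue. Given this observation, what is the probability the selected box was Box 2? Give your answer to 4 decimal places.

Posterior probability ≈ 0.3980

P(blue|Box 1) = 0.6; P(blue|Box 2) = 0.7273; P(blue|Box 3) = 0.5.
Prior × likelihood for each source: 0.333333·0.6=0.2000, 0.333333·0.7273=0.2424, 0.333333·0.5=0.1667. Summing gives P(blue) = 0.60909.
P(Box 2 | blue) = 0.2424 / 0.60909 = 0.3980.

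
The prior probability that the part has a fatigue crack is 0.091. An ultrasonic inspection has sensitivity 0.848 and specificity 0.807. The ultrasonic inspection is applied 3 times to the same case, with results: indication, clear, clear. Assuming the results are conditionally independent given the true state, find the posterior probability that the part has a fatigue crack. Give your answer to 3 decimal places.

Let H be the event that the part has a fatigue crack; start with P(H) = 0.091. P('indication'|H) = 0.848, P('indication'|¬H) = 0.193.
Update on result 1 ('indication'): P(H) ← 0.848·0.0910 / (0.848·0.0910 + 0.193·0.9090) = 0.077168/0.25261 = 0.3055.
Update on result 2 ('clear'): P(H) ← 0.152·0.3055 / (0.152·0.3055 + 0.807·0.6945) = 0.046434/0.60690 = 0.0765.
Update on result 3 ('clear'): P(H) ← 0.152·0.0765 / (0.152·0.0765 + 0.807·0.9235) = 0.011630/0.75689 = 0.0154.

Posterior P(H) ≈ 0.015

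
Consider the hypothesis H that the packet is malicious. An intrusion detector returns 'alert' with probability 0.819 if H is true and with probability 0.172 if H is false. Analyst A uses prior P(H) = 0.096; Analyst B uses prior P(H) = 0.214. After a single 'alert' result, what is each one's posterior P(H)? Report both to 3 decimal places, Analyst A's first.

P('+'|H) = 0.819, P('+'|¬H) = 0.172.
Analyst A: numerator 0.819·0.096 = 0.078624; evidence = 0.078624+0.172·0.904 = 0.23411; posterior = 0.336.
Analyst B: numerator 0.819·0.214 = 0.17527; evidence = 0.17527+0.172·0.786 = 0.31046; posterior = 0.565.

Analyst A: 0.336; Analyst B: 0.565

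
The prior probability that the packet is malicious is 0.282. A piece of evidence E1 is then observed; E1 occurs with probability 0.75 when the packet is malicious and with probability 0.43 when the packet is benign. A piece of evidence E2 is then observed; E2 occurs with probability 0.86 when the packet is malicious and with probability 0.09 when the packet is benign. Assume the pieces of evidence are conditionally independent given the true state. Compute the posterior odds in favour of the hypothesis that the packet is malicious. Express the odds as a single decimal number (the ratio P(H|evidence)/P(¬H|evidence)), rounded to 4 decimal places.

Posterior odds ≈ 6.5460

Prior odds = 0.282/(1−0.282) = 0.39276. In log-odds, ln(0.39276) = -0.93456.
Add log likelihood ratios: ln(1.7442) + ln(9.5556) = 2.8134.
Posterior log-odds = 1.8788, so posterior odds = exp(1.8788) = 6.5460.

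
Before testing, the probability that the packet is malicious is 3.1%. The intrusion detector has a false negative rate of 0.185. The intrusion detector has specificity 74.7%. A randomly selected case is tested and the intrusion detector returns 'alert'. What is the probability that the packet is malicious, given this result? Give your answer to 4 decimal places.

Let H be the event that the packet is malicious. P(H) = 0.031, so P(¬H) = 0.969. With E the 'alert' result, P(E|H) = 0.815 and P(E|¬H) = 0.253.
P(E) = 0.815·0.031 + 0.253·0.969 = 0.025265 + 0.24516 = 0.27042.
By Bayes' theorem, P(H|E) = 0.025265 / 0.27042 = 0.0934.

P(H | E) ≈ 0.0934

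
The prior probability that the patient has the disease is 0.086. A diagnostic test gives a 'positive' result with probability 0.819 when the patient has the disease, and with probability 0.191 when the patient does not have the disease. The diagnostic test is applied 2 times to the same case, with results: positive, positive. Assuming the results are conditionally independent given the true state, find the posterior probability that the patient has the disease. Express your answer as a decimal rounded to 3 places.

With H the event that the patient has the disease, the joint likelihood of the observed sequence is P(data|H) = 0.819·0.819 = 0.67076 and P(data|¬H) = 0.191·0.191 = 0.036481.
Bayes: P(H|data) = 0.086·0.67076 / (0.086·0.67076 + 0.914·0.036481) = 0.057685/0.091029 = 0.6337.

Posterior P(H) ≈ 0.634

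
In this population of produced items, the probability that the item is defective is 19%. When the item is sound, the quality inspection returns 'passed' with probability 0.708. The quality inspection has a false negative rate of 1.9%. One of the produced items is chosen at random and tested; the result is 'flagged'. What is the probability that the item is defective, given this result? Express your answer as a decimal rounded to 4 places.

Write H for 'the item is defective'. Prior odds H:¬H = 0.19/0.81 = 0.23457. For the 'flagged' outcome, the likelihood ratio is 0.981/0.292 = 3.3596.
Posterior odds = 0.23457 × 3.3596 = 0.78805, so P(H|E) = 0.78805/(1+0.78805) = 0.4407.

P(H | E) ≈ 0.4407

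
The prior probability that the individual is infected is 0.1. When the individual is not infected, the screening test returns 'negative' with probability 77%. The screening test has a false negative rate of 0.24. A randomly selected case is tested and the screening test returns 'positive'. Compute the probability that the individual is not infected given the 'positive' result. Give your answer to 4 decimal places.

Write H for 'the individual is infected'. Prior odds H:¬H = 0.1/0.9 = 0.11111. For the 'positive' outcome, the likelihood ratio is 0.76/0.23 = 3.3043.
Posterior odds = 0.11111 × 3.3043 = 0.36715, so P(H|E) = 0.36715/(1+0.36715) = 0.2686. Then P(¬H|E) = 1 − 0.2686 = 0.7314.

P(¬H | E) ≈ 0.7314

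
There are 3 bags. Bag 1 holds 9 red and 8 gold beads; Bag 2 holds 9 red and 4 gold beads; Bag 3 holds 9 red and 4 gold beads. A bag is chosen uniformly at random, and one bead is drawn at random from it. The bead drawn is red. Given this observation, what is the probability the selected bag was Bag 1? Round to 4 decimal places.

Tabulate prior·likelihood by source: [1] prior 0.333333, lik 0.5294, product 0.1765; [2] prior 0.333333, lik 0.6923, product 0.2308; [3] prior 0.333333, lik 0.6923, product 0.2308.
Normalizing constant = 0.63801; the posterior for Bag 1 is its product over the sum, 0.1765/0.63801 = 0.2766.

Posterior probability ≈ 0.2766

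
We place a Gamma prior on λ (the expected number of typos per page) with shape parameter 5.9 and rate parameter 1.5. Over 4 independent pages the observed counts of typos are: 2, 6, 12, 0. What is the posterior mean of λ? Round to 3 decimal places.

Posterior mean ≈ 4.709

The Poisson likelihood adds the total count to the shape and the number of exposure periods to the rate. Here ∑xᵢ = 20 and n = 4, so shape 5.9→25.9 and rate 1.5→5.5.
Posterior mean = shape/rate = 25.9/5.5 = 4.709.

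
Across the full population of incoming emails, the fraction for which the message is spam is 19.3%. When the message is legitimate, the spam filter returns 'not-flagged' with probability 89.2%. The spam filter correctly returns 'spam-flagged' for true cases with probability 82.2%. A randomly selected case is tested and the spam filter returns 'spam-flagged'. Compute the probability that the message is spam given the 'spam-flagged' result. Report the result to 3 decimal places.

Let H be the event that the message is spam. P(H) = 0.193, so P(¬H) = 0.807. With E the 'spam-flagged' result, P(E|H) = 0.822 and P(E|¬H) = 0.108.
P(E) = 0.822·0.193 + 0.108·0.807 = 0.15865 + 0.087156 = 0.24580.
By Bayes' theorem, P(H|E) = 0.15865 / 0.24580 = 0.645.

P(H | E) ≈ 0.645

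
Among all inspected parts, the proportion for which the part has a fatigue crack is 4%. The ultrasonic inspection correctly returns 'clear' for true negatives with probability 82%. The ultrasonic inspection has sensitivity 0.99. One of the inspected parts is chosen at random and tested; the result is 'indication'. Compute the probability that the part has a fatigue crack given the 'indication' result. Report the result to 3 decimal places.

P(H | E) ≈ 0.186

Write H for 'the part has a fatigue crack'. Prior odds H:¬H = 0.04/0.96 = 0.041667. For the 'indication' outcome, the likelihood ratio is 0.99/0.18 = 5.5000.
Posterior odds = 0.041667 × 5.5000 = 0.22917, so P(H|E) = 0.22917/(1+0.22917) = 0.186.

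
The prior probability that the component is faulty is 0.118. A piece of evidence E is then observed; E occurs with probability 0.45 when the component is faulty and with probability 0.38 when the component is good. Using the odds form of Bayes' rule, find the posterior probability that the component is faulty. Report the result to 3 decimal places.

Prior odds = 0.118/(1−0.118) = 0.13379.
Likelihood ratio for E = 0.45/0.38 = 1.1842.
Posterior odds = prior odds × LR = 0.15843.
Posterior probability = odds/(1+odds) = 0.15843/1.1584 = 0.137.

Posterior probability ≈ 0.137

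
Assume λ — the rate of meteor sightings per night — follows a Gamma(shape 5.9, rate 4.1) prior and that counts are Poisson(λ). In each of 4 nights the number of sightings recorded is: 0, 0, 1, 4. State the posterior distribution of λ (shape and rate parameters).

Posterior: Gamma(shape=10.9, rate=8.1)

Total count ∑xᵢ = 5 over n = 4 nights.
Gamma is conjugate to the Poisson likelihood: posterior is Gamma(shape = 5.9+5 = 10.9, rate = 4.1+4 = 8.1).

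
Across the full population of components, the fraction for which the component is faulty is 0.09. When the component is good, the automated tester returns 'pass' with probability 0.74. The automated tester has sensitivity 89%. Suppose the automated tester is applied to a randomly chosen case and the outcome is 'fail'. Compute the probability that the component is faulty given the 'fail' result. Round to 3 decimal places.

P(H | E) ≈ 0.253

Let H be the event that the component is faulty. P(H) = 0.09, so P(¬H) = 0.91. With E the 'fail' result, P(E|H) = 0.89 and P(E|¬H) = 0.26.
P(E) = 0.89·0.09 + 0.26·0.91 = 0.080100 + 0.23660 = 0.31670.
By Bayes' theorem, P(H|E) = 0.080100 / 0.31670 = 0.253.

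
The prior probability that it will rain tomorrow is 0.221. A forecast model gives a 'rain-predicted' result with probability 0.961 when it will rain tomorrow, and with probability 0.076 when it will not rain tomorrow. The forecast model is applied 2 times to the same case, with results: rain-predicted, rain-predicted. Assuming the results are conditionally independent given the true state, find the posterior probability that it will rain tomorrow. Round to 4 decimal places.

Posterior P(H) ≈ 0.9784

With H the event that it will rain tomorrow, the joint likelihood of the observed sequence is P(data|H) = 0.961·0.961 = 0.92352 and P(data|¬H) = 0.076·0.076 = 0.0057760.
Bayes: P(H|data) = 0.221·0.92352 / (0.221·0.92352 + 0.779·0.0057760) = 0.20410/0.20860 = 0.9784.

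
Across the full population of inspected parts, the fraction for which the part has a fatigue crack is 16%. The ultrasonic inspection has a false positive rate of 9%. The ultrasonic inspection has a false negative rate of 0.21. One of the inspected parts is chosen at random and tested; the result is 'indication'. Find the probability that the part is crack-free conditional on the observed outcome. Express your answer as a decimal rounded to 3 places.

P(¬H | E) ≈ 0.374

Write H for 'the part has a fatigue crack'. Prior odds H:¬H = 0.16/0.84 = 0.19048. For the 'indication' outcome, the likelihood ratio is 0.79/0.09 = 8.7778.
Posterior odds = 0.19048 × 8.7778 = 1.6720, so P(H|E) = 1.6720/(1+1.6720) = 0.626. Then P(¬H|E) = 1 − 0.626 = 0.374.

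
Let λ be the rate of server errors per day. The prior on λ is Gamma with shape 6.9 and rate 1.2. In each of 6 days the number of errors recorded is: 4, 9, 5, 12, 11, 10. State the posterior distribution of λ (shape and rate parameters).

The Poisson likelihood adds the total count to the shape and the number of exposure periods to the rate. Here ∑xᵢ = 51 and n = 6, so shape 6.9→57.9 and rate 1.2→7.2.

Posterior: Gamma(shape=57.9, rate=7.2)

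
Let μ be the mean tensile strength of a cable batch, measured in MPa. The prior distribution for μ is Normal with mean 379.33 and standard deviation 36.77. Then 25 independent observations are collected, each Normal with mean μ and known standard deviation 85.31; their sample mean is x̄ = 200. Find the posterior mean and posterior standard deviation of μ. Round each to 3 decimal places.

Prior precision 1/τ₀² = 1/36.77² = 0.00073963; data precision n/σ² = 25/85.31² = 0.00343511.
Posterior precision = 0.00073963 + 0.00343511 = 0.00417473, giving posterior SD = 1/√0.00417473 = 15.477.
Posterior mean = (0.00073963·379.33 + 0.00343511·200) / 0.00417473 = 231.771.

Posterior mean ≈ 231.771; posterior SD ≈ 15.477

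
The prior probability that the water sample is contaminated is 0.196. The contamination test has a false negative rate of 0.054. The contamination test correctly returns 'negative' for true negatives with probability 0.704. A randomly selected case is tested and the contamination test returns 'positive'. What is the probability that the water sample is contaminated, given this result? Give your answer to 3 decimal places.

P(H | E) ≈ 0.438

Let H be the event that the water sample is contaminated. P(H) = 0.196, so P(¬H) = 0.804. With E the 'positive' result, P(E|H) = 0.946 and P(E|¬H) = 0.296.
P(E) = 0.946·0.196 + 0.296·0.804 = 0.18542 + 0.23798 = 0.42340.
By Bayes' theorem, P(H|E) = 0.18542 / 0.42340 = 0.438.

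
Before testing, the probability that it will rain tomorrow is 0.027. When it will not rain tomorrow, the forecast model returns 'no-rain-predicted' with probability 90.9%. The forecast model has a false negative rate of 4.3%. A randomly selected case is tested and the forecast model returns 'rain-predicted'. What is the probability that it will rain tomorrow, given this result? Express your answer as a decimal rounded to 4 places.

Let H be the event that it will rain tomorrow. P(H) = 0.027, so P(¬H) = 0.973. With E the 'rain-predicted' result, P(E|H) = 0.957 and P(E|¬H) = 0.091.
P(E) = 0.957·0.027 + 0.091·0.973 = 0.025839 + 0.088543 = 0.11438.
By Bayes' theorem, P(H|E) = 0.025839 / 0.11438 = 0.2259.

P(H | E) ≈ 0.2259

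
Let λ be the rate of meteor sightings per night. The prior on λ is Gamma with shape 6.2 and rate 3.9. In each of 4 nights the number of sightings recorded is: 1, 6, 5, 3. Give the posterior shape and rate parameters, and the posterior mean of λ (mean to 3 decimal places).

Posterior: Gamma(shape=21.2, rate=7.9); mean ≈ 2.684

Total count ∑xᵢ = 15 over n = 4 nights.
Gamma is conjugate to the Poisson likelihood: posterior is Gamma(shape = 6.2+15 = 21.2, rate = 3.9+4 = 7.9).
Posterior mean = shape/rate = 21.2/7.9 = 2.684.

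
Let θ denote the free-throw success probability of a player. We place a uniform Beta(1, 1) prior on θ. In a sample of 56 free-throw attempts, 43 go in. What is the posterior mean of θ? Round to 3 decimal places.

The binomial likelihood is conjugate to the Beta prior: with 43 successes and 13 failures, the posterior is Beta(1+43, 1+13) = Beta(44, 14).
E[θ | data] = 44/(44+14) = 0.759.

Posterior mean ≈ 0.759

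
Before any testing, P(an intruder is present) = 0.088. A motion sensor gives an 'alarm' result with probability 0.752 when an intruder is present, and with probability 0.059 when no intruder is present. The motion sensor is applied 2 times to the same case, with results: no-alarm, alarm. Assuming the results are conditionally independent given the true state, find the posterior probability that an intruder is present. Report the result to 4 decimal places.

Let H be the event that an intruder is present; start with P(H) = 0.088. P('alarm'|H) = 0.752, P('alarm'|¬H) = 0.059.
Update on result 1 ('no-alarm'): P(H) ← 0.248·0.0880 / (0.248·0.0880 + 0.941·0.9120) = 0.021824/0.88002 = 0.0248.
Update on result 2 ('alarm'): P(H) ← 0.752·0.0248 / (0.752·0.0248 + 0.059·0.9752) = 0.018649/0.076186 = 0.2448.

Posterior P(H) ≈ 0.2448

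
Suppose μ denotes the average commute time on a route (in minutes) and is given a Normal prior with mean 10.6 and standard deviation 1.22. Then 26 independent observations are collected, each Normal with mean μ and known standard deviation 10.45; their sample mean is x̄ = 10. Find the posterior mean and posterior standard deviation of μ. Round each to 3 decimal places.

Posterior mean ≈ 10.443; posterior SD ≈ 1.048

Prior precision 1/τ₀² = 1/1.22² = 0.671862; data precision n/σ² = 26/10.45² = 0.238090.
Posterior precision = 0.671862 + 0.238090 = 0.909952, giving posterior SD = 1/√0.909952 = 1.048.
Posterior mean = (0.671862·10.6 + 0.238090·10) / 0.909952 = 10.443.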